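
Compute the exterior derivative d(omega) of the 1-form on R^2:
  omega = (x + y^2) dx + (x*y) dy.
d(omega) = (-y) dx ∧ dy

For a 1-form omega = sum_i f_i dx_i, the exterior derivative is
  d(omega) = sum_{i < j} (∂f_j/∂x_i - ∂f_i/∂x_j) dx_i ∧ dx_j.
  coefficient of dx ∧ dy: ∂f_2/∂x - ∂f_1/∂y = ∂(x*y)/∂x - ∂(x + y^2)/∂y = -y
Assembling: d(omega) = (-y) dx ∧ dy.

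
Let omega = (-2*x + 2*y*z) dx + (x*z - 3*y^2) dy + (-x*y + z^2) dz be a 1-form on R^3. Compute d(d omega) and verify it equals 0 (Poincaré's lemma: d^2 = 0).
d(d omega) = 0

Step 1: d omega = sum_{i<j} (∂f_j/∂x_i - ∂f_i/∂x_j) dx_i ∧ dx_j:
  coeff of dx ∧ dy: -z
  coeff of dx ∧ dz: -3*y
  coeff of dy ∧ dz: -2*x
Step 2: Apply d again to each 2-form coefficient. The only possible 3-form in R^3 is dx ∧ dy ∧ dz, with coefficient
  ∂(coeff of dy∧dz)/∂x - ∂(coeff of dx∧dz)/∂y + ∂(coeff of dx∧dy)/∂z
  = ∂/∂x (-2*x) - ∂/∂y (-3*y) + ∂/∂z (-z).
Each of these terms simplifies to sums of mixed partials that cancel in pairs. The result is 0 (by equality of mixed partials for smooth functions — Schwarz / Clairaut).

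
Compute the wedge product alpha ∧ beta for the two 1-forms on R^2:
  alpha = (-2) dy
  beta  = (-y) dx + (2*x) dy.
alpha ∧ beta = (-2*y) dx ∧ dy

Distribute the wedge, using dx_i ∧ dx_j = -dx_j ∧ dx_i and dx_i ∧ dx_i = 0. For each pair (i, j) with i < j, the coefficient of dx_i ∧ dx_j in alpha ∧ beta is (alpha_i * beta_j - alpha_j * beta_i). Collecting: alpha ∧ beta = (-2*y) dx ∧ dy.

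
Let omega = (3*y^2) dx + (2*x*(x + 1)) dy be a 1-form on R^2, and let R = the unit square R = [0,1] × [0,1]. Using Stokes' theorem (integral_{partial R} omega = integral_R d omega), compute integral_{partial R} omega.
integral_(partial R) omega = 1

Stokes: integral_partial_R omega = integral_R d omega with d omega = (∂Q/∂x - ∂P/∂y) dx ∧ dy.
  ∂Q/∂x = 4*x + 2
  ∂P/∂y = 6*y
  integrand = ∂Q/∂x - ∂P/∂y = 4*x - 6*y + 2.
Integrating over R: integral_0^1 integral_0^1 (4*x - 6*y + 2) dx dy = 1.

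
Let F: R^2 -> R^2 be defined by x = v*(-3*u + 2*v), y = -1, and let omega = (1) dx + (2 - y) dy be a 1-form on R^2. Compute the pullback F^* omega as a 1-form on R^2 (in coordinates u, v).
F^* omega = (-3*v) du + (-3*u + 4*v) dv

Using F^*(f dg) = (f ∘ F) d(g ∘ F), substitute each coordinate x_i by F_i(u, v) in f_i, and replace dx_i by d F_i = (∂F_i/∂u) du + (∂F_i/∂v) dv.
  For the x component: f_1(F) = 1; d F_1 = (-3*v) du + (-3*u + 4*v) dv
  For the y component: f_2(F) = 3; d F_2 = (0) du + (0) dv
Combining and collecting du, dv coefficients:
  coeff of du: -3*v
  coeff of dv: -3*u + 4*v
F^* omega = (-3*v) du + (-3*u + 4*v) dv.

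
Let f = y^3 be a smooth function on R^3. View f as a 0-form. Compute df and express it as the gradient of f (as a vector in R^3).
df = (0) dx + (3*y^2) dy + (0) dz; grad f = (0, 3*y^2, 0)

For a 0-form f, d f = (∂f/∂x) dx + (∂f/∂y) dy + (∂f/∂z) dz. The components of the vector representation are exactly the entries of grad f in Cartesian coordinates:
  ∂f/∂x = 0
  ∂f/∂y = 3*y^2
  ∂f/∂z = 0.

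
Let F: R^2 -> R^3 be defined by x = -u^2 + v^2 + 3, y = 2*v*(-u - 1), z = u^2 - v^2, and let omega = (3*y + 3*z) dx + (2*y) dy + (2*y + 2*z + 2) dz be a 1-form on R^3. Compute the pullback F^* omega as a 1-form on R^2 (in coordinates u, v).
F^* omega = (-2*u^3 + 4*u^2*v + 10*u*v^2 + 4*u*v + 4*u + 8*v^2) du + (2*v*(5*u^2 - 2*u*v + 8*u - v^2 - 2*v + 2)) dv

Using F^*(f dg) = (f ∘ F) d(g ∘ F), substitute each coordinate x_i by F_i(u, v) in f_i, and replace dx_i by d F_i = (∂F_i/∂u) du + (∂F_i/∂v) dv.
  For the x component: f_1(F) = 3*u^2 - 6*u*v - 3*v^2 - 6*v; d F_1 = (-2*u) du + (2*v) dv
  For the y component: f_2(F) = 4*v*(-u - 1); d F_2 = (-2*v) du + (-2*u - 2) dv
  For the z component: f_3(F) = 2*u^2 - 4*u*v - 2*v^2 - 4*v + 2; d F_3 = (2*u) du + (-2*v) dv
Combining and collecting du, dv coefficients:
  coeff of du: -2*u^3 + 4*u^2*v + 10*u*v^2 + 4*u*v + 4*u + 8*v^2
  coeff of dv: 2*v*(5*u^2 - 2*u*v + 8*u - v^2 - 2*v + 2)
F^* omega = (-2*u^3 + 4*u^2*v + 10*u*v^2 + 4*u*v + 4*u + 8*v^2) du + (2*v*(5*u^2 - 2*u*v + 8*u - v^2 - 2*v + 2)) dv.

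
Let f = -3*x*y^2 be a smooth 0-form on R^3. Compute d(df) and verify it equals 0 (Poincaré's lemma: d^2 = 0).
d(df) = 0

Step 1: df = sum_i (∂f/∂x_i) dx_i = (-3*y^2) dx + (-6*x*y) dy + (0) dz.
Step 2: Apply d again. Using the 1-form formula, the coefficient of dx ∧ dy in d(df) is ∂^2 f/∂x ∂y - ∂^2 f/∂y ∂x = (-6*y) - (-6*y) = 0 (equality of mixed partials for smooth f).
Similarly for dx ∧ dz and dy ∧ dz — all coefficients vanish. So d(df) = 0.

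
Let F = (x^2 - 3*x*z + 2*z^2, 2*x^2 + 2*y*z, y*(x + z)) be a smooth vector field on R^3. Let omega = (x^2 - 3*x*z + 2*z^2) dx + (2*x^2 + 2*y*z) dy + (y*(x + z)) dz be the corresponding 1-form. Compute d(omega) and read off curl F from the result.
d(omega) = (x - 2*y + z) dy ∧ dz + (-3*x - y + 4*z) dz ∧ dx + (4*x) dx ∧ dy; curl F = (x - 2*y + z, -3*x - y + 4*z, 4*x)

d omega = sum_{i<j} (∂f_j/∂x_i - ∂f_i/∂x_j) dx_i ∧ dx_j. Under the identification (dy ∧ dz, dz ∧ dx, dx ∧ dy) ↔ (e_x, e_y, e_z), the coefficients are exactly the components of curl F. Compute:
  ∂R/∂y - ∂Q/∂z = (x + z) - (2*y) = x - 2*y + z
  ∂P/∂z - ∂R/∂x = (-3*x + 4*z) - (y) = -3*x - y + 4*z
  ∂Q/∂x - ∂P/∂y = (4*x) - (0) = 4*x.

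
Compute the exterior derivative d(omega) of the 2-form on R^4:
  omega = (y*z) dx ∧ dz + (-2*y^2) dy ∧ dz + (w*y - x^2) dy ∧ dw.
d(omega) = (-z) dx ∧ dy ∧ dz + (-2*x) dx ∧ dy ∧ dw

For a 2-form omega = sum_{i<j} g_{ij} dx_i ∧ dx_j, the exterior derivative is
  d(omega) = sum_{i<j} d(g_{ij}) ∧ dx_i ∧ dx_j = sum_{i<j, k} (∂g_{ij}/∂x_k) dx_k ∧ dx_i ∧ dx_j.
Expand each term, using dx_k ∧ dx_i ∧ dx_j = sgn(permutation) dx_{(a)} ∧ dx_{(b)} ∧ dx_{(c)} with (a < b < c) sorted:
  d(y*z) includes (∂/∂y)(y*z) dy = (z) dy, which multiplied by dx ∧ dz gives (-z) dx ∧ dy ∧ dz
  d(w*y - x^2) includes (∂/∂x)(w*y - x^2) dx = (-2*x) dx, which multiplied by dy ∧ dw gives (-2*x) dx ∧ dy ∧ dw
Collecting like 3-forms: d(omega) = (-z) dx ∧ dy ∧ dz + (-2*x) dx ∧ dy ∧ dw.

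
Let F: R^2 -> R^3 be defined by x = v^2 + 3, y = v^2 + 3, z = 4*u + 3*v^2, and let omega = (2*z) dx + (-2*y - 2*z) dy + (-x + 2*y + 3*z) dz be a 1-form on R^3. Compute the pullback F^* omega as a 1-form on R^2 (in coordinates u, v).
F^* omega = (48*u + 40*v^2 + 12) du + (2*v*(36*u + 28*v^2 + 3)) dv

Using F^*(f dg) = (f ∘ F) d(g ∘ F), substitute each coordinate x_i by F_i(u, v) in f_i, and replace dx_i by d F_i = (∂F_i/∂u) du + (∂F_i/∂v) dv.
  For the x component: f_1(F) = 8*u + 6*v^2; d F_1 = (0) du + (2*v) dv
  For the y component: f_2(F) = -8*u - 8*v^2 - 6; d F_2 = (0) du + (2*v) dv
  For the z component: f_3(F) = 12*u + 10*v^2 + 3; d F_3 = (4) du + (6*v) dv
Combining and collecting du, dv coefficients:
  coeff of du: 48*u + 40*v^2 + 12
  coeff of dv: 2*v*(36*u + 28*v^2 + 3)
F^* omega = (48*u + 40*v^2 + 12) du + (2*v*(36*u + 28*v^2 + 3)) dv.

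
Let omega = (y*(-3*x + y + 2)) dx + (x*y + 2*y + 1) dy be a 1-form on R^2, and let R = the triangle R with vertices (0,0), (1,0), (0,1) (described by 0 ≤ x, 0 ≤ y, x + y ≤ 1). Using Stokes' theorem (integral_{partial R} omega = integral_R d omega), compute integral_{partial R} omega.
integral_(partial R) omega = -2/3

Stokes: integral_partial_R omega = integral_R d omega with d omega = (∂Q/∂x - ∂P/∂y) dx ∧ dy.
  ∂Q/∂x = y
  ∂P/∂y = -3*x + 2*y + 2
  integrand = ∂Q/∂x - ∂P/∂y = 3*x - y - 2.
Integrating over R: integral_0^1 integral_0^{1-x} (3*x - y - 2) dy dx = -2/3.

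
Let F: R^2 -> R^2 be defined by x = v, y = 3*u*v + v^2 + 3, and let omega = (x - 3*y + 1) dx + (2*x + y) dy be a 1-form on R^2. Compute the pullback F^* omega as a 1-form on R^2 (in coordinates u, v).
F^* omega = (3*v*(3*u*v + v^2 + 2*v + 3)) du + (9*u^2*v + 9*u*v^2 - 3*u*v + 9*u + 2*v^3 + v^2 + 7*v - 8) dv

Using F^*(f dg) = (f ∘ F) d(g ∘ F), substitute each coordinate x_i by F_i(u, v) in f_i, and replace dx_i by d F_i = (∂F_i/∂u) du + (∂F_i/∂v) dv.
  For the x component: f_1(F) = -9*u*v - 3*v^2 + v - 8; d F_1 = (0) du + (1) dv
  For the y component: f_2(F) = 3*u*v + v^2 + 2*v + 3; d F_2 = (3*v) du + (3*u + 2*v) dv
Combining and collecting du, dv coefficients:
  coeff of du: 3*v*(3*u*v + v^2 + 2*v + 3)
  coeff of dv: 9*u^2*v + 9*u*v^2 - 3*u*v + 9*u + 2*v^3 + v^2 + 7*v - 8
F^* omega = (3*v*(3*u*v + v^2 + 2*v + 3)) du + (9*u^2*v + 9*u*v^2 - 3*u*v + 9*u + 2*v^3 + v^2 + 7*v - 8) dv.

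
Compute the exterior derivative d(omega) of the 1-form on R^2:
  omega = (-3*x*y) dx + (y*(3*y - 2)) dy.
d(omega) = (3*x) dx ∧ dy

For a 1-form omega = sum_i f_i dx_i, the exterior derivative is
  d(omega) = sum_{i < j} (∂f_j/∂x_i - ∂f_i/∂x_j) dx_i ∧ dx_j.
  coefficient of dx ∧ dy: ∂f_2/∂x - ∂f_1/∂y = ∂(y*(3*y - 2))/∂x - ∂(-3*x*y)/∂y = 3*x
Assembling: d(omega) = (3*x) dx ∧ dy.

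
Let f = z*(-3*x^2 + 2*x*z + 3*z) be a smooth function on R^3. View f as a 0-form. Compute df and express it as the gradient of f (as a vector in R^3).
df = (2*z*(-3*x + z)) dx + (0) dy + (-3*x^2 + 4*x*z + 6*z) dz; grad f = (2*z*(-3*x + z), 0, -3*x^2 + 4*x*z + 6*z)

For a 0-form f, d f = (∂f/∂x) dx + (∂f/∂y) dy + (∂f/∂z) dz. The components of the vector representation are exactly the entries of grad f in Cartesian coordinates:
  ∂f/∂x = 2*z*(-3*x + z)
  ∂f/∂y = 0
  ∂f/∂z = -3*x^2 + 4*x*z + 6*z.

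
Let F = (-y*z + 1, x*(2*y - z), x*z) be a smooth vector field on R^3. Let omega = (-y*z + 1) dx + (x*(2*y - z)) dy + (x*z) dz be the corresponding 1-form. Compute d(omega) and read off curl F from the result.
d(omega) = (x) dy ∧ dz + (-y - z) dz ∧ dx + (2*y) dx ∧ dy; curl F = (x, -y - z, 2*y)

d omega = sum_{i<j} (∂f_j/∂x_i - ∂f_i/∂x_j) dx_i ∧ dx_j. Under the identification (dy ∧ dz, dz ∧ dx, dx ∧ dy) ↔ (e_x, e_y, e_z), the coefficients are exactly the components of curl F. Compute:
  ∂R/∂y - ∂Q/∂z = (0) - (-x) = x
  ∂P/∂z - ∂R/∂x = (-y) - (z) = -y - z
  ∂Q/∂x - ∂P/∂y = (2*y - z) - (-z) = 2*y.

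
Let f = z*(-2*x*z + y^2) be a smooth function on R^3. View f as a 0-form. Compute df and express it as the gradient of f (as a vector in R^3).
df = (-2*z^2) dx + (2*y*z) dy + (-4*x*z + y^2) dz; grad f = (-2*z^2, 2*y*z, -4*x*z + y^2)

For a 0-form f, d f = (∂f/∂x) dx + (∂f/∂y) dy + (∂f/∂z) dz. The components of the vector representation are exactly the entries of grad f in Cartesian coordinates:
  ∂f/∂x = -2*z^2
  ∂f/∂y = 2*y*z
  ∂f/∂z = -4*x*z + y^2.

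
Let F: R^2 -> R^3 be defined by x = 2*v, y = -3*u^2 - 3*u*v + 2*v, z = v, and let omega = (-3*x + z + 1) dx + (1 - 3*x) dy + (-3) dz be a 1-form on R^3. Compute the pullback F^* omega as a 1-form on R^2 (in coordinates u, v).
F^* omega = (36*u*v - 6*u + 18*v^2 - 3*v) du + (18*u*v - 3*u - 22*v + 1) dv

Using F^*(f dg) = (f ∘ F) d(g ∘ F), substitute each coordinate x_i by F_i(u, v) in f_i, and replace dx_i by d F_i = (∂F_i/∂u) du + (∂F_i/∂v) dv.
  For the x component: f_1(F) = 1 - 5*v; d F_1 = (0) du + (2) dv
  For the y component: f_2(F) = 1 - 6*v; d F_2 = (-6*u - 3*v) du + (2 - 3*u) dv
  For the z component: f_3(F) = -3; d F_3 = (0) du + (1) dv
Combining and collecting du, dv coefficients:
  coeff of du: 36*u*v - 6*u + 18*v^2 - 3*v
  coeff of dv: 18*u*v - 3*u - 22*v + 1
F^* omega = (36*u*v - 6*u + 18*v^2 - 3*v) du + (18*u*v - 3*u - 22*v + 1) dv.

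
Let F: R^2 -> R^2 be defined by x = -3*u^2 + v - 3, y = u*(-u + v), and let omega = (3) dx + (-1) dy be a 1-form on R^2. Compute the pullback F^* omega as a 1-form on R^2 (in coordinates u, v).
F^* omega = (-16*u - v) du + (3 - u) dv

Using F^*(f dg) = (f ∘ F) d(g ∘ F), substitute each coordinate x_i by F_i(u, v) in f_i, and replace dx_i by d F_i = (∂F_i/∂u) du + (∂F_i/∂v) dv.
  For the x component: f_1(F) = 3; d F_1 = (-6*u) du + (1) dv
  For the y component: f_2(F) = -1; d F_2 = (-2*u + v) du + (u) dv
Combining and collecting du, dv coefficients:
  coeff of du: -16*u - v
  coeff of dv: 3 - u
F^* omega = (-16*u - v) du + (3 - u) dv.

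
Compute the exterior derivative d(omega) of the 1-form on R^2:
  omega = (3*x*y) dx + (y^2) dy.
d(omega) = (-3*x) dx ∧ dy

For a 1-form omega = sum_i f_i dx_i, the exterior derivative is
  d(omega) = sum_{i < j} (∂f_j/∂x_i - ∂f_i/∂x_j) dx_i ∧ dx_j.
  coefficient of dx ∧ dy: ∂f_2/∂x - ∂f_1/∂y = ∂(y^2)/∂x - ∂(3*x*y)/∂y = -3*x
Assembling: d(omega) = (-3*x) dx ∧ dy.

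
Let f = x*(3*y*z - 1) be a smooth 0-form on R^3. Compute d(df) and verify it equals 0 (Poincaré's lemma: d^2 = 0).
d(df) = 0

Step 1: df = sum_i (∂f/∂x_i) dx_i = (3*y*z - 1) dx + (3*x*z) dy + (3*x*y) dz.
Step 2: Apply d again. Using the 1-form formula, the coefficient of dx ∧ dy in d(df) is ∂^2 f/∂x ∂y - ∂^2 f/∂y ∂x = (3*z) - (3*z) = 0 (equality of mixed partials for smooth f).
Similarly for dx ∧ dz and dy ∧ dz — all coefficients vanish. So d(df) = 0.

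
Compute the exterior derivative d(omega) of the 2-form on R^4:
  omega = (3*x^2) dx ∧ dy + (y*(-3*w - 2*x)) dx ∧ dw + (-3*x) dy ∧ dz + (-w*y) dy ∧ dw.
d(omega) = (3*w + 2*x) dx ∧ dy ∧ dw + (-3) dx ∧ dy ∧ dz

For a 2-form omega = sum_{i<j} g_{ij} dx_i ∧ dx_j, the exterior derivative is
  d(omega) = sum_{i<j} d(g_{ij}) ∧ dx_i ∧ dx_j = sum_{i<j, k} (∂g_{ij}/∂x_k) dx_k ∧ dx_i ∧ dx_j.
Expand each term, using dx_k ∧ dx_i ∧ dx_j = sgn(permutation) dx_{(a)} ∧ dx_{(b)} ∧ dx_{(c)} with (a < b < c) sorted:
  d(y*(-3*w - 2*x)) includes (∂/∂y)(y*(-3*w - 2*x)) dy = (-3*w - 2*x) dy, which multiplied by dx ∧ dw gives (3*w + 2*x) dx ∧ dy ∧ dw
  d(-3*x) includes (∂/∂x)(-3*x) dx = (-3) dx, which multiplied by dy ∧ dz gives (-3) dx ∧ dy ∧ dz
Collecting like 3-forms: d(omega) = (3*w + 2*x) dx ∧ dy ∧ dw + (-3) dx ∧ dy ∧ dz.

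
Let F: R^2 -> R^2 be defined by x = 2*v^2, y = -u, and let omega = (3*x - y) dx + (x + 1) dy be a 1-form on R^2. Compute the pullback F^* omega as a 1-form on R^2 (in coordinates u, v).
F^* omega = (-2*v^2 - 1) du + (4*v*(u + 6*v^2)) dv

Using F^*(f dg) = (f ∘ F) d(g ∘ F), substitute each coordinate x_i by F_i(u, v) in f_i, and replace dx_i by d F_i = (∂F_i/∂u) du + (∂F_i/∂v) dv.
  For the x component: f_1(F) = u + 6*v^2; d F_1 = (0) du + (4*v) dv
  For the y component: f_2(F) = 2*v^2 + 1; d F_2 = (-1) du + (0) dv
Combining and collecting du, dv coefficients:
  coeff of du: -2*v^2 - 1
  coeff of dv: 4*v*(u + 6*v^2)
F^* omega = (-2*v^2 - 1) du + (4*v*(u + 6*v^2)) dv.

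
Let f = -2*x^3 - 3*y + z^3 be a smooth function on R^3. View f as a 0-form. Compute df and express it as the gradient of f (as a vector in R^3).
df = (-6*x^2) dx + (-3) dy + (3*z^2) dz; grad f = (-6*x^2, -3, 3*z^2)

For a 0-form f, d f = (∂f/∂x) dx + (∂f/∂y) dy + (∂f/∂z) dz. The components of the vector representation are exactly the entries of grad f in Cartesian coordinates:
  ∂f/∂x = -6*x^2
  ∂f/∂y = -3
  ∂f/∂z = 3*z^2.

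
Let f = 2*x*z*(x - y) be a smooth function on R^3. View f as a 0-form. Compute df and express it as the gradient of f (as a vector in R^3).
df = (2*z*(2*x - y)) dx + (-2*x*z) dy + (2*x*(x - y)) dz; grad f = (2*z*(2*x - y), -2*x*z, 2*x*(x - y))

For a 0-form f, d f = (∂f/∂x) dx + (∂f/∂y) dy + (∂f/∂z) dz. The components of the vector representation are exactly the entries of grad f in Cartesian coordinates:
  ∂f/∂x = 2*z*(2*x - y)
  ∂f/∂y = -2*x*z
  ∂f/∂z = 2*x*(x - y).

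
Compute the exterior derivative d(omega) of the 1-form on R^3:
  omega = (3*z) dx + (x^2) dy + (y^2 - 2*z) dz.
d(omega) = (2*x) dx ∧ dy + (-3) dx ∧ dz + (2*y) dy ∧ dz

For a 1-form omega = sum_i f_i dx_i, the exterior derivative is
  d(omega) = sum_{i < j} (∂f_j/∂x_i - ∂f_i/∂x_j) dx_i ∧ dx_j.
  coefficient of dx ∧ dy: ∂f_2/∂x - ∂f_1/∂y = ∂(x^2)/∂x - ∂(3*z)/∂y = 2*x
  coefficient of dx ∧ dz: ∂f_3/∂x - ∂f_1/∂z = ∂(y^2 - 2*z)/∂x - ∂(3*z)/∂z = -3
  coefficient of dy ∧ dz: ∂f_3/∂y - ∂f_2/∂z = ∂(y^2 - 2*z)/∂y - ∂(x^2)/∂z = 2*y
Assembling: d(omega) = (2*x) dx ∧ dy + (-3) dx ∧ dz + (2*y) dy ∧ dz.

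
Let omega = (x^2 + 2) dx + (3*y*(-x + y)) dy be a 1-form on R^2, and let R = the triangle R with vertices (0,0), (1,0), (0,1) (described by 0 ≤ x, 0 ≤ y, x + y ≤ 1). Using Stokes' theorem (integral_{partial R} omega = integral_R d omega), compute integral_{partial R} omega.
integral_(partial R) omega = -1/2

Stokes: integral_partial_R omega = integral_R d omega with d omega = (∂Q/∂x - ∂P/∂y) dx ∧ dy.
  ∂Q/∂x = -3*y
  ∂P/∂y = 0
  integrand = ∂Q/∂x - ∂P/∂y = -3*y.
Integrating over R: integral_0^1 integral_0^{1-x} (-3*y) dy dx = -1/2.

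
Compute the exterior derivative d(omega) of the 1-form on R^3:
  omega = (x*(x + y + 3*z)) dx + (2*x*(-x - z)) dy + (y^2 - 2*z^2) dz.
d(omega) = (-5*x - 2*z) dx ∧ dy + (-3*x) dx ∧ dz + (2*x + 2*y) dy ∧ dz

For a 1-form omega = sum_i f_i dx_i, the exterior derivative is
  d(omega) = sum_{i < j} (∂f_j/∂x_i - ∂f_i/∂x_j) dx_i ∧ dx_j.
  coefficient of dx ∧ dy: ∂f_2/∂x - ∂f_1/∂y = ∂(2*x*(-x - z))/∂x - ∂(x*(x + y + 3*z))/∂y = -5*x - 2*z
  coefficient of dx ∧ dz: ∂f_3/∂x - ∂f_1/∂z = ∂(y^2 - 2*z^2)/∂x - ∂(x*(x + y + 3*z))/∂z = -3*x
  coefficient of dy ∧ dz: ∂f_3/∂y - ∂f_2/∂z = ∂(y^2 - 2*z^2)/∂y - ∂(2*x*(-x - z))/∂z = 2*x + 2*y
Assembling: d(omega) = (-5*x - 2*z) dx ∧ dy + (-3*x) dx ∧ dz + (2*x + 2*y) dy ∧ dz.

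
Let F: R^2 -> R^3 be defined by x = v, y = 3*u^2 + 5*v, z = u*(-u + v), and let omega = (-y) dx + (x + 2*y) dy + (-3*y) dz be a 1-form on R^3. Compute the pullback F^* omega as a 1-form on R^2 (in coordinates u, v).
F^* omega = (54*u^3 - 9*u^2*v + 96*u*v - 15*v^2) du + (-9*u^3 + 27*u^2 - 15*u*v + 50*v) dv

Using F^*(f dg) = (f ∘ F) d(g ∘ F), substitute each coordinate x_i by F_i(u, v) in f_i, and replace dx_i by d F_i = (∂F_i/∂u) du + (∂F_i/∂v) dv.
  For the x component: f_1(F) = -3*u^2 - 5*v; d F_1 = (0) du + (1) dv
  For the y component: f_2(F) = 6*u^2 + 11*v; d F_2 = (6*u) du + (5) dv
  For the z component: f_3(F) = -9*u^2 - 15*v; d F_3 = (-2*u + v) du + (u) dv
Combining and collecting du, dv coefficients:
  coeff of du: 54*u^3 - 9*u^2*v + 96*u*v - 15*v^2
  coeff of dv: -9*u^3 + 27*u^2 - 15*u*v + 50*v
F^* omega = (54*u^3 - 9*u^2*v + 96*u*v - 15*v^2) du + (-9*u^3 + 27*u^2 - 15*u*v + 50*v) dv.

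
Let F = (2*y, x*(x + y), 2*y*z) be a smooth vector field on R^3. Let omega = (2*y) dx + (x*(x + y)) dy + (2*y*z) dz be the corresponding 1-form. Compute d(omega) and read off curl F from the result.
d(omega) = (2*z) dy ∧ dz + (0) dz ∧ dx + (2*x + y - 2) dx ∧ dy; curl F = (2*z, 0, 2*x + y - 2)

d omega = sum_{i<j} (∂f_j/∂x_i - ∂f_i/∂x_j) dx_i ∧ dx_j. Under the identification (dy ∧ dz, dz ∧ dx, dx ∧ dy) ↔ (e_x, e_y, e_z), the coefficients are exactly the components of curl F. Compute:
  ∂R/∂y - ∂Q/∂z = (2*z) - (0) = 2*z
  ∂P/∂z - ∂R/∂x = (0) - (0) = 0
  ∂Q/∂x - ∂P/∂y = (2*x + y) - (2) = 2*x + y - 2.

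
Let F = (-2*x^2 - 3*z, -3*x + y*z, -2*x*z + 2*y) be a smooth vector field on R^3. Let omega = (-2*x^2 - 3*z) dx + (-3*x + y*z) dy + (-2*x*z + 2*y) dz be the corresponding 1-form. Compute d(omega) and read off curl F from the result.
d(omega) = (2 - y) dy ∧ dz + (2*z - 3) dz ∧ dx + (-3) dx ∧ dy; curl F = (2 - y, 2*z - 3, -3)

d omega = sum_{i<j} (∂f_j/∂x_i - ∂f_i/∂x_j) dx_i ∧ dx_j. Under the identification (dy ∧ dz, dz ∧ dx, dx ∧ dy) ↔ (e_x, e_y, e_z), the coefficients are exactly the components of curl F. Compute:
  ∂R/∂y - ∂Q/∂z = (2) - (y) = 2 - y
  ∂P/∂z - ∂R/∂x = (-3) - (-2*z) = 2*z - 3
  ∂Q/∂x - ∂P/∂y = (-3) - (0) = -3.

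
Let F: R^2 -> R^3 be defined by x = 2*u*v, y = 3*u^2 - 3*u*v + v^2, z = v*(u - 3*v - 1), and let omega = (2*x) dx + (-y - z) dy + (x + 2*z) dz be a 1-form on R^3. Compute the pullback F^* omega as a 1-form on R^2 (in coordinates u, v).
F^* omega = (-18*u^3 + 21*u^2*v + 18*u*v^2 + 6*u*v - 12*v^3 - 5*v^2) du + (9*u^3 - 32*u*v^2 - 9*u*v + 40*v^3 + 20*v^2 + 2*v) dv

Using F^*(f dg) = (f ∘ F) d(g ∘ F), substitute each coordinate x_i by F_i(u, v) in f_i, and replace dx_i by d F_i = (∂F_i/∂u) du + (∂F_i/∂v) dv.
  For the x component: f_1(F) = 4*u*v; d F_1 = (2*v) du + (2*u) dv
  For the y component: f_2(F) = -3*u^2 + 2*u*v + 2*v^2 + v; d F_2 = (6*u - 3*v) du + (-3*u + 2*v) dv
  For the z component: f_3(F) = 2*v*(2*u - 3*v - 1); d F_3 = (v) du + (u - 6*v - 1) dv
Combining and collecting du, dv coefficients:
  coeff of du: -18*u^3 + 21*u^2*v + 18*u*v^2 + 6*u*v - 12*v^3 - 5*v^2
  coeff of dv: 9*u^3 - 32*u*v^2 - 9*u*v + 40*v^3 + 20*v^2 + 2*v
F^* omega = (-18*u^3 + 21*u^2*v + 18*u*v^2 + 6*u*v - 12*v^3 - 5*v^2) du + (9*u^3 - 32*u*v^2 - 9*u*v + 40*v^3 + 20*v^2 + 2*v) dv.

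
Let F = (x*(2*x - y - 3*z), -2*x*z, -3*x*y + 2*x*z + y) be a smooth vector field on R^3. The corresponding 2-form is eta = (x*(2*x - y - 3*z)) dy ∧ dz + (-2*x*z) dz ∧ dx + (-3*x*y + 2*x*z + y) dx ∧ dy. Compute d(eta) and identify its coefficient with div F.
d(eta) = (6*x - y - 3*z) dx ∧ dy ∧ dz; div F = 6*x - y - 3*z

For a 2-form in R^3 of the form above, applying d gives a 3-form with coefficient ∂P/∂x + ∂Q/∂y + ∂R/∂z:
  ∂P/∂x = 4*x - y - 3*z
  ∂Q/∂y = 0
  ∂R/∂z = 2*x
Sum = 6*x - y - 3*z, which is exactly div F.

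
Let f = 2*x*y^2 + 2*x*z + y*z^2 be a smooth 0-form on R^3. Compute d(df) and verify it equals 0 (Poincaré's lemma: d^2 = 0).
d(df) = 0

Step 1: df = sum_i (∂f/∂x_i) dx_i = (2*y^2 + 2*z) dx + (4*x*y + z^2) dy + (2*x + 2*y*z) dz.
Step 2: Apply d again. Using the 1-form formula, the coefficient of dx ∧ dy in d(df) is ∂^2 f/∂x ∂y - ∂^2 f/∂y ∂x = (4*y) - (4*y) = 0 (equality of mixed partials for smooth f).
Similarly for dx ∧ dz and dy ∧ dz — all coefficients vanish. So d(df) = 0.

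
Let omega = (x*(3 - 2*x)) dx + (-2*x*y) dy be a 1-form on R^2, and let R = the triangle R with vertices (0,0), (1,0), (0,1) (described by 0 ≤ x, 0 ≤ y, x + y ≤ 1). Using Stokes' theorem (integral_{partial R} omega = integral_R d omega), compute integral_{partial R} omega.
integral_(partial R) omega = -1/3

Stokes: integral_partial_R omega = integral_R d omega with d omega = (∂Q/∂x - ∂P/∂y) dx ∧ dy.
  ∂Q/∂x = -2*y
  ∂P/∂y = 0
  integrand = ∂Q/∂x - ∂P/∂y = -2*y.
Integrating over R: integral_0^1 integral_0^{1-x} (-2*y) dy dx = -1/3.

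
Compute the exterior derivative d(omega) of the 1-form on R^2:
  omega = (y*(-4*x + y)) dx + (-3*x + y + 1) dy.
d(omega) = (4*x - 2*y - 3) dx ∧ dy

For a 1-form omega = sum_i f_i dx_i, the exterior derivative is
  d(omega) = sum_{i < j} (∂f_j/∂x_i - ∂f_i/∂x_j) dx_i ∧ dx_j.
  coefficient of dx ∧ dy: ∂f_2/∂x - ∂f_1/∂y = ∂(-3*x + y + 1)/∂x - ∂(y*(-4*x + y))/∂y = 4*x - 2*y - 3
Assembling: d(omega) = (4*x - 2*y - 3) dx ∧ dy.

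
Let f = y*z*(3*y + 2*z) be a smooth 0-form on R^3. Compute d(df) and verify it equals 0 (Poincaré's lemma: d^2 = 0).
d(df) = 0

Step 1: df = sum_i (∂f/∂x_i) dx_i = (0) dx + (2*z*(3*y + z)) dy + (y*(3*y + 4*z)) dz.
Step 2: Apply d again. Using the 1-form formula, the coefficient of dx ∧ dy in d(df) is ∂^2 f/∂x ∂y - ∂^2 f/∂y ∂x = (0) - (0) = 0 (equality of mixed partials for smooth f).
Similarly for dx ∧ dz and dy ∧ dz — all coefficients vanish. So d(df) = 0.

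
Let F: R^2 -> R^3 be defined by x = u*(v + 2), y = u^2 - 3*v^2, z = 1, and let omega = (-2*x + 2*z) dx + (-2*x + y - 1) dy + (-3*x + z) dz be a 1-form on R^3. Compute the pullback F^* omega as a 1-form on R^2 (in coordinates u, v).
F^* omega = (2*u^3 - 4*u^2*v - 8*u^2 - 8*u*v^2 - 8*u*v - 10*u + 2*v + 4) du + (-8*u^2*v - 4*u^2 + 12*u*v^2 + 24*u*v + 2*u + 18*v^3 + 6*v) dv

Using F^*(f dg) = (f ∘ F) d(g ∘ F), substitute each coordinate x_i by F_i(u, v) in f_i, and replace dx_i by d F_i = (∂F_i/∂u) du + (∂F_i/∂v) dv.
  For the x component: f_1(F) = -2*u*v - 4*u + 2; d F_1 = (v + 2) du + (u) dv
  For the y component: f_2(F) = u^2 - 2*u*v - 4*u - 3*v^2 - 1; d F_2 = (2*u) du + (-6*v) dv
  For the z component: f_3(F) = -3*u*v - 6*u + 1; d F_3 = (0) du + (0) dv
Combining and collecting du, dv coefficients:
  coeff of du: 2*u^3 - 4*u^2*v - 8*u^2 - 8*u*v^2 - 8*u*v - 10*u + 2*v + 4
  coeff of dv: -8*u^2*v - 4*u^2 + 12*u*v^2 + 24*u*v + 2*u + 18*v^3 + 6*v
F^* omega = (2*u^3 - 4*u^2*v - 8*u^2 - 8*u*v^2 - 8*u*v - 10*u + 2*v + 4) du + (-8*u^2*v - 4*u^2 + 12*u*v^2 + 24*u*v + 2*u + 18*v^3 + 6*v) dv.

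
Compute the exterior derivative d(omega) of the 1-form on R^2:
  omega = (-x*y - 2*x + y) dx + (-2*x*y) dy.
d(omega) = (x - 2*y - 1) dx ∧ dy

For a 1-form omega = sum_i f_i dx_i, the exterior derivative is
  d(omega) = sum_{i < j} (∂f_j/∂x_i - ∂f_i/∂x_j) dx_i ∧ dx_j.
  coefficient of dx ∧ dy: ∂f_2/∂x - ∂f_1/∂y = ∂(-2*x*y)/∂x - ∂(-x*y - 2*x + y)/∂y = x - 2*y - 1
Assembling: d(omega) = (x - 2*y - 1) dx ∧ dy.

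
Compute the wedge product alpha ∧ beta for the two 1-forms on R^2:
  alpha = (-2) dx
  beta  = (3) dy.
alpha ∧ beta = (-6) dx ∧ dy

Distribute the wedge, using dx_i ∧ dx_j = -dx_j ∧ dx_i and dx_i ∧ dx_i = 0. For each pair (i, j) with i < j, the coefficient of dx_i ∧ dx_j in alpha ∧ beta is (alpha_i * beta_j - alpha_j * beta_i). Collecting: alpha ∧ beta = (-6) dx ∧ dy.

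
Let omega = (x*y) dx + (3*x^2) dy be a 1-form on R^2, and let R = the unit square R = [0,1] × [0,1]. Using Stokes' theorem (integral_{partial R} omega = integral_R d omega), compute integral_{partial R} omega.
integral_(partial R) omega = 5/2

Stokes: integral_partial_R omega = integral_R d omega with d omega = (∂Q/∂x - ∂P/∂y) dx ∧ dy.
  ∂Q/∂x = 6*x
  ∂P/∂y = x
  integrand = ∂Q/∂x - ∂P/∂y = 5*x.
Integrating over R: integral_0^1 integral_0^1 (5*x) dx dy = 5/2.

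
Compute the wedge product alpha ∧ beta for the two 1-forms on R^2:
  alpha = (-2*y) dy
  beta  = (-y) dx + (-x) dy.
alpha ∧ beta = (-2*y^2) dx ∧ dy

Distribute the wedge, using dx_i ∧ dx_j = -dx_j ∧ dx_i and dx_i ∧ dx_i = 0. For each pair (i, j) with i < j, the coefficient of dx_i ∧ dx_j in alpha ∧ beta is (alpha_i * beta_j - alpha_j * beta_i). Collecting: alpha ∧ beta = (-2*y^2) dx ∧ dy.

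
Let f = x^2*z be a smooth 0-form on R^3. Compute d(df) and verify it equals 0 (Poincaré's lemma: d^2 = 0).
d(df) = 0

Step 1: df = sum_i (∂f/∂x_i) dx_i = (2*x*z) dx + (0) dy + (x^2) dz.
Step 2: Apply d again. Using the 1-form formula, the coefficient of dx ∧ dy in d(df) is ∂^2 f/∂x ∂y - ∂^2 f/∂y ∂x = (0) - (0) = 0 (equality of mixed partials for smooth f).
Similarly for dx ∧ dz and dy ∧ dz — all coefficients vanish. So d(df) = 0.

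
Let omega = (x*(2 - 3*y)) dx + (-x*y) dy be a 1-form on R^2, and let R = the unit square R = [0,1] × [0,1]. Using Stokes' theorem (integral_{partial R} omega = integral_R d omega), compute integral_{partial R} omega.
integral_(partial R) omega = 1

Stokes: integral_partial_R omega = integral_R d omega with d omega = (∂Q/∂x - ∂P/∂y) dx ∧ dy.
  ∂Q/∂x = -y
  ∂P/∂y = -3*x
  integrand = ∂Q/∂x - ∂P/∂y = 3*x - y.
Integrating over R: integral_0^1 integral_0^1 (3*x - y) dx dy = 1.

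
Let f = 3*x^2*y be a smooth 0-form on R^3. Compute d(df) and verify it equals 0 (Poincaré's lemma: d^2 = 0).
d(df) = 0

Step 1: df = sum_i (∂f/∂x_i) dx_i = (6*x*y) dx + (3*x^2) dy + (0) dz.
Step 2: Apply d again. Using the 1-form formula, the coefficient of dx ∧ dy in d(df) is ∂^2 f/∂x ∂y - ∂^2 f/∂y ∂x = (6*x) - (6*x) = 0 (equality of mixed partials for smooth f).
Similarly for dx ∧ dz and dy ∧ dz — all coefficients vanish. So d(df) = 0.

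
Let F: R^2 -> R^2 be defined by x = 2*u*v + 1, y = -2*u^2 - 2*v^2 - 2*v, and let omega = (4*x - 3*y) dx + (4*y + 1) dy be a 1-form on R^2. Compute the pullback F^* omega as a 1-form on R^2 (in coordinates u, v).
F^* omega = (32*u^3 + 12*u^2*v + 48*u*v^2 + 32*u*v - 4*u + 12*v^3 + 12*v^2 + 8*v) du + (12*u^3 + 48*u^2*v + 16*u^2 + 12*u*v^2 + 12*u*v + 8*u + 32*v^3 + 48*v^2 + 12*v - 2) dv

Using F^*(f dg) = (f ∘ F) d(g ∘ F), substitute each coordinate x_i by F_i(u, v) in f_i, and replace dx_i by d F_i = (∂F_i/∂u) du + (∂F_i/∂v) dv.
  For the x component: f_1(F) = 6*u^2 + 8*u*v + 6*v^2 + 6*v + 4; d F_1 = (2*v) du + (2*u) dv
  For the y component: f_2(F) = -8*u^2 - 8*v^2 - 8*v + 1; d F_2 = (-4*u) du + (-4*v - 2) dv
Combining and collecting du, dv coefficients:
  coeff of du: 32*u^3 + 12*u^2*v + 48*u*v^2 + 32*u*v - 4*u + 12*v^3 + 12*v^2 + 8*v
  coeff of dv: 12*u^3 + 48*u^2*v + 16*u^2 + 12*u*v^2 + 12*u*v + 8*u + 32*v^3 + 48*v^2 + 12*v - 2
F^* omega = (32*u^3 + 12*u^2*v + 48*u*v^2 + 32*u*v - 4*u + 12*v^3 + 12*v^2 + 8*v) du + (12*u^3 + 48*u^2*v + 16*u^2 + 12*u*v^2 + 12*u*v + 8*u + 32*v^3 + 48*v^2 + 12*v - 2) dv.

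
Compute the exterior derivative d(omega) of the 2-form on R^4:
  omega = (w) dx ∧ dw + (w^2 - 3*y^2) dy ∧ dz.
d(omega) = (2*w) dy ∧ dz ∧ dw

For a 2-form omega = sum_{i<j} g_{ij} dx_i ∧ dx_j, the exterior derivative is
  d(omega) = sum_{i<j} d(g_{ij}) ∧ dx_i ∧ dx_j = sum_{i<j, k} (∂g_{ij}/∂x_k) dx_k ∧ dx_i ∧ dx_j.
Expand each term, using dx_k ∧ dx_i ∧ dx_j = sgn(permutation) dx_{(a)} ∧ dx_{(b)} ∧ dx_{(c)} with (a < b < c) sorted:
  d(w^2 - 3*y^2) includes (∂/∂w)(w^2 - 3*y^2) dw = (2*w) dw, which multiplied by dy ∧ dz gives (2*w) dy ∧ dz ∧ dw
Collecting like 3-forms: d(omega) = (2*w) dy ∧ dz ∧ dw.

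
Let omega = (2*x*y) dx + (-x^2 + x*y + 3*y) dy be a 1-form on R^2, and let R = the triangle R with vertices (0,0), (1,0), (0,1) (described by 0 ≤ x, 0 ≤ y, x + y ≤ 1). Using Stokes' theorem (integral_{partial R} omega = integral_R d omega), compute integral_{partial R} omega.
integral_(partial R) omega = -1/2

Stokes: integral_partial_R omega = integral_R d omega with d omega = (∂Q/∂x - ∂P/∂y) dx ∧ dy.
  ∂Q/∂x = -2*x + y
  ∂P/∂y = 2*x
  integrand = ∂Q/∂x - ∂P/∂y = -4*x + y.
Integrating over R: integral_0^1 integral_0^{1-x} (-4*x + y) dy dx = -1/2.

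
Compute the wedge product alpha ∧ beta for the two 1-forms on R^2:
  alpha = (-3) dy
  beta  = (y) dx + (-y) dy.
alpha ∧ beta = (3*y) dx ∧ dy

Distribute the wedge, using dx_i ∧ dx_j = -dx_j ∧ dx_i and dx_i ∧ dx_i = 0. For each pair (i, j) with i < j, the coefficient of dx_i ∧ dx_j in alpha ∧ beta is (alpha_i * beta_j - alpha_j * beta_i). Collecting: alpha ∧ beta = (3*y) dx ∧ dy.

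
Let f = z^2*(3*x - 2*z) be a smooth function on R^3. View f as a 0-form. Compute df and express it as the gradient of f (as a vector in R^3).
df = (3*z^2) dx + (0) dy + (6*z*(x - z)) dz; grad f = (3*z^2, 0, 6*z*(x - z))

For a 0-form f, d f = (∂f/∂x) dx + (∂f/∂y) dy + (∂f/∂z) dz. The components of the vector representation are exactly the entries of grad f in Cartesian coordinates:
  ∂f/∂x = 3*z^2
  ∂f/∂y = 0
  ∂f/∂z = 6*z*(x - z).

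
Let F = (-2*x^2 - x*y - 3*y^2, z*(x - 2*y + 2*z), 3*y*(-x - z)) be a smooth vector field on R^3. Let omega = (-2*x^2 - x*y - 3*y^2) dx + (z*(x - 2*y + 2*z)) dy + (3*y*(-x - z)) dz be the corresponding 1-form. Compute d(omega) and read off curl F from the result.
d(omega) = (-4*x + 2*y - 7*z) dy ∧ dz + (3*y) dz ∧ dx + (x + 6*y + z) dx ∧ dy; curl F = (-4*x + 2*y - 7*z, 3*y, x + 6*y + z)

d omega = sum_{i<j} (∂f_j/∂x_i - ∂f_i/∂x_j) dx_i ∧ dx_j. Under the identification (dy ∧ dz, dz ∧ dx, dx ∧ dy) ↔ (e_x, e_y, e_z), the coefficients are exactly the components of curl F. Compute:
  ∂R/∂y - ∂Q/∂z = (-3*x - 3*z) - (x - 2*y + 4*z) = -4*x + 2*y - 7*z
  ∂P/∂z - ∂R/∂x = (0) - (-3*y) = 3*y
  ∂Q/∂x - ∂P/∂y = (z) - (-x - 6*y) = x + 6*y + z.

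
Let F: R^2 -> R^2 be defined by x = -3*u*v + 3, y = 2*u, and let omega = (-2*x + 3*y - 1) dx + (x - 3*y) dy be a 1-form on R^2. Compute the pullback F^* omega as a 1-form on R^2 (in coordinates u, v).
F^* omega = (-18*u*v^2 - 24*u*v - 12*u + 21*v + 6) du + (3*u*(-6*u*v - 6*u + 7)) dv

Using F^*(f dg) = (f ∘ F) d(g ∘ F), substitute each coordinate x_i by F_i(u, v) in f_i, and replace dx_i by d F_i = (∂F_i/∂u) du + (∂F_i/∂v) dv.
  For the x component: f_1(F) = 6*u*v + 6*u - 7; d F_1 = (-3*v) du + (-3*u) dv
  For the y component: f_2(F) = -3*u*v - 6*u + 3; d F_2 = (2) du + (0) dv
Combining and collecting du, dv coefficients:
  coeff of du: -18*u*v^2 - 24*u*v - 12*u + 21*v + 6
  coeff of dv: 3*u*(-6*u*v - 6*u + 7)
F^* omega = (-18*u*v^2 - 24*u*v - 12*u + 21*v + 6) du + (3*u*(-6*u*v - 6*u + 7)) dv.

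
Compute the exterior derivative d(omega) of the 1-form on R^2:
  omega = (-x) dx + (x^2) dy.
d(omega) = (2*x) dx ∧ dy

For a 1-form omega = sum_i f_i dx_i, the exterior derivative is
  d(omega) = sum_{i < j} (∂f_j/∂x_i - ∂f_i/∂x_j) dx_i ∧ dx_j.
  coefficient of dx ∧ dy: ∂f_2/∂x - ∂f_1/∂y = ∂(x^2)/∂x - ∂(-x)/∂y = 2*x
Assembling: d(omega) = (2*x) dx ∧ dy.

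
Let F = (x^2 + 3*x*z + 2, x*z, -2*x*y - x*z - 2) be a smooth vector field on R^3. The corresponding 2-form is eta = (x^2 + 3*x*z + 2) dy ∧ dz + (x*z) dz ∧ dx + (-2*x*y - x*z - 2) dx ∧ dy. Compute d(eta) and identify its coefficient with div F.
d(eta) = (x + 3*z) dx ∧ dy ∧ dz; div F = x + 3*z

For a 2-form in R^3 of the form above, applying d gives a 3-form with coefficient ∂P/∂x + ∂Q/∂y + ∂R/∂z:
  ∂P/∂x = 2*x + 3*z
  ∂Q/∂y = 0
  ∂R/∂z = -x
Sum = x + 3*z, which is exactly div F.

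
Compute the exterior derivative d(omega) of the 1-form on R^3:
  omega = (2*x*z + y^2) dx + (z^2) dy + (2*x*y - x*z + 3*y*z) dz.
d(omega) = (-2*y) dx ∧ dy + (-2*x + 2*y - z) dx ∧ dz + (2*x + z) dy ∧ dz

For a 1-form omega = sum_i f_i dx_i, the exterior derivative is
  d(omega) = sum_{i < j} (∂f_j/∂x_i - ∂f_i/∂x_j) dx_i ∧ dx_j.
  coefficient of dx ∧ dy: ∂f_2/∂x - ∂f_1/∂y = ∂(z^2)/∂x - ∂(2*x*z + y^2)/∂y = -2*y
  coefficient of dx ∧ dz: ∂f_3/∂x - ∂f_1/∂z = ∂(2*x*y - x*z + 3*y*z)/∂x - ∂(2*x*z + y^2)/∂z = -2*x + 2*y - z
  coefficient of dy ∧ dz: ∂f_3/∂y - ∂f_2/∂z = ∂(2*x*y - x*z + 3*y*z)/∂y - ∂(z^2)/∂z = 2*x + z
Assembling: d(omega) = (-2*y) dx ∧ dy + (-2*x + 2*y - z) dx ∧ dz + (2*x + z) dy ∧ dz.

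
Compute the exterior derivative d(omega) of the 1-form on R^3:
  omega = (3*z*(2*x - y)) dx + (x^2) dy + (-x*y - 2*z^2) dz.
d(omega) = (2*x + 3*z) dx ∧ dy + (-6*x + 2*y) dx ∧ dz + (-x) dy ∧ dz

For a 1-form omega = sum_i f_i dx_i, the exterior derivative is
  d(omega) = sum_{i < j} (∂f_j/∂x_i - ∂f_i/∂x_j) dx_i ∧ dx_j.
  coefficient of dx ∧ dy: ∂f_2/∂x - ∂f_1/∂y = ∂(x^2)/∂x - ∂(3*z*(2*x - y))/∂y = 2*x + 3*z
  coefficient of dx ∧ dz: ∂f_3/∂x - ∂f_1/∂z = ∂(-x*y - 2*z^2)/∂x - ∂(3*z*(2*x - y))/∂z = -6*x + 2*y
  coefficient of dy ∧ dz: ∂f_3/∂y - ∂f_2/∂z = ∂(-x*y - 2*z^2)/∂y - ∂(x^2)/∂z = -x
Assembling: d(omega) = (2*x + 3*z) dx ∧ dy + (-6*x + 2*y) dx ∧ dz + (-x) dy ∧ dz.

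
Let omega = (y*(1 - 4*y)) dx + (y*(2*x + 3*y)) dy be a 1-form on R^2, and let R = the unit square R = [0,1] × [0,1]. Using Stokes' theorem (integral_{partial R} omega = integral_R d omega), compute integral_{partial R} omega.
integral_(partial R) omega = 4

Stokes: integral_partial_R omega = integral_R d omega with d omega = (∂Q/∂x - ∂P/∂y) dx ∧ dy.
  ∂Q/∂x = 2*y
  ∂P/∂y = 1 - 8*y
  integrand = ∂Q/∂x - ∂P/∂y = 10*y - 1.
Integrating over R: integral_0^1 integral_0^1 (10*y - 1) dx dy = 4.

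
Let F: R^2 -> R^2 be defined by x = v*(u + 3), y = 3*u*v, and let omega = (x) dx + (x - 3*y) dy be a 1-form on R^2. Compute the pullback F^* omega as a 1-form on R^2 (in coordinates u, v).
F^* omega = (v^2*(12 - 23*u)) du + (v*(-23*u^2 + 15*u + 9)) dv

Using F^*(f dg) = (f ∘ F) d(g ∘ F), substitute each coordinate x_i by F_i(u, v) in f_i, and replace dx_i by d F_i = (∂F_i/∂u) du + (∂F_i/∂v) dv.
  For the x component: f_1(F) = v*(u + 3); d F_1 = (v) du + (u + 3) dv
  For the y component: f_2(F) = v*(3 - 8*u); d F_2 = (3*v) du + (3*u) dv
Combining and collecting du, dv coefficients:
  coeff of du: v^2*(12 - 23*u)
  coeff of dv: v*(-23*u^2 + 15*u + 9)
F^* omega = (v^2*(12 - 23*u)) du + (v*(-23*u^2 + 15*u + 9)) dv.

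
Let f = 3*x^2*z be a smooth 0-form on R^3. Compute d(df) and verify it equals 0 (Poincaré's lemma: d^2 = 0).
d(df) = 0

Step 1: df = sum_i (∂f/∂x_i) dx_i = (6*x*z) dx + (0) dy + (3*x^2) dz.
Step 2: Apply d again. Using the 1-form formula, the coefficient of dx ∧ dy in d(df) is ∂^2 f/∂x ∂y - ∂^2 f/∂y ∂x = (0) - (0) = 0 (equality of mixed partials for smooth f).
Similarly for dx ∧ dz and dy ∧ dz — all coefficients vanish. So d(df) = 0.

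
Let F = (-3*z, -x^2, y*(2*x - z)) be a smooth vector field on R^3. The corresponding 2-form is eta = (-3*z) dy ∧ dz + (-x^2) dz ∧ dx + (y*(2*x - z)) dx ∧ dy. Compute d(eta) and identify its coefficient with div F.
d(eta) = (-y) dx ∧ dy ∧ dz; div F = -y

For a 2-form in R^3 of the form above, applying d gives a 3-form with coefficient ∂P/∂x + ∂Q/∂y + ∂R/∂z:
  ∂P/∂x = 0
  ∂Q/∂y = 0
  ∂R/∂z = -y
Sum = -y, which is exactly div F.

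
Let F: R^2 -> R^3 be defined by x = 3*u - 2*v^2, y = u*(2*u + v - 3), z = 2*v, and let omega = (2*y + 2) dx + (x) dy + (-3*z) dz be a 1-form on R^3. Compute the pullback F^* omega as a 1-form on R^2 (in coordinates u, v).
F^* omega = (24*u^2 - 8*u*v^2 + 9*u*v - 27*u - 2*v^3 + 6*v^2 + 6) du + (-16*u^2*v + 3*u^2 - 10*u*v^2 + 24*u*v - 20*v) dv

Using F^*(f dg) = (f ∘ F) d(g ∘ F), substitute each coordinate x_i by F_i(u, v) in f_i, and replace dx_i by d F_i = (∂F_i/∂u) du + (∂F_i/∂v) dv.
  For the x component: f_1(F) = 4*u^2 + 2*u*v - 6*u + 2; d F_1 = (3) du + (-4*v) dv
  For the y component: f_2(F) = 3*u - 2*v^2; d F_2 = (4*u + v - 3) du + (u) dv
  For the z component: f_3(F) = -6*v; d F_3 = (0) du + (2) dv
Combining and collecting du, dv coefficients:
  coeff of du: 24*u^2 - 8*u*v^2 + 9*u*v - 27*u - 2*v^3 + 6*v^2 + 6
  coeff of dv: -16*u^2*v + 3*u^2 - 10*u*v^2 + 24*u*v - 20*v
F^* omega = (24*u^2 - 8*u*v^2 + 9*u*v - 27*u - 2*v^3 + 6*v^2 + 6) du + (-16*u^2*v + 3*u^2 - 10*u*v^2 + 24*u*v - 20*v) dv.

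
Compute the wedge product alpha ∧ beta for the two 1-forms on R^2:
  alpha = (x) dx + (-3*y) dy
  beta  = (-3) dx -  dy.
alpha ∧ beta = (-x - 9*y) dx ∧ dy

Distribute the wedge, using dx_i ∧ dx_j = -dx_j ∧ dx_i and dx_i ∧ dx_i = 0. For each pair (i, j) with i < j, the coefficient of dx_i ∧ dx_j in alpha ∧ beta is (alpha_i * beta_j - alpha_j * beta_i). Collecting: alpha ∧ beta = (-x - 9*y) dx ∧ dy.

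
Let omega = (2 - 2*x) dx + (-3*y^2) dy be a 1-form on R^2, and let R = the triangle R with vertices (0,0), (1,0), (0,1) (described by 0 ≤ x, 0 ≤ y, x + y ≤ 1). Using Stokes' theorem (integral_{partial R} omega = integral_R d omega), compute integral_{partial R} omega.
integral_(partial R) omega = 0

Stokes: integral_partial_R omega = integral_R d omega with d omega = (∂Q/∂x - ∂P/∂y) dx ∧ dy.
  ∂Q/∂x = 0
  ∂P/∂y = 0
  integrand = ∂Q/∂x - ∂P/∂y = 0.
Integrating over R: integral_0^1 integral_0^{1-x} (0) dy dx = 0.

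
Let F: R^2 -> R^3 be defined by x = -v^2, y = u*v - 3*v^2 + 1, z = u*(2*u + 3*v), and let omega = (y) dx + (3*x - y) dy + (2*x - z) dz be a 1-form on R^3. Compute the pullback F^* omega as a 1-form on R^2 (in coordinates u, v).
F^* omega = (-8*u^3 - 18*u^2*v - 18*u*v^2 - 6*v^3 - v) du + (-6*u^3 - 10*u^2*v - 2*u*v^2 - u + 6*v^3 + 4*v) dv

Using F^*(f dg) = (f ∘ F) d(g ∘ F), substitute each coordinate x_i by F_i(u, v) in f_i, and replace dx_i by d F_i = (∂F_i/∂u) du + (∂F_i/∂v) dv.
  For the x component: f_1(F) = u*v - 3*v^2 + 1; d F_1 = (0) du + (-2*v) dv
  For the y component: f_2(F) = -u*v - 1; d F_2 = (v) du + (u - 6*v) dv
  For the z component: f_3(F) = -2*u^2 - 3*u*v - 2*v^2; d F_3 = (4*u + 3*v) du + (3*u) dv
Combining and collecting du, dv coefficients:
  coeff of du: -8*u^3 - 18*u^2*v - 18*u*v^2 - 6*v^3 - v
  coeff of dv: -6*u^3 - 10*u^2*v - 2*u*v^2 - u + 6*v^3 + 4*v
F^* omega = (-8*u^3 - 18*u^2*v - 18*u*v^2 - 6*v^3 - v) du + (-6*u^3 - 10*u^2*v - 2*u*v^2 - u + 6*v^3 + 4*v) dv.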